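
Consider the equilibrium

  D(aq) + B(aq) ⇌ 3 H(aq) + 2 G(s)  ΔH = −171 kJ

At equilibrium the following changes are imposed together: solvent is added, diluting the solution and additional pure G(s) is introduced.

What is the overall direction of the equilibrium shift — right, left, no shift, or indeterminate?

right

Dilution lowers every aqueous concentration by the same factor. Δn_aq = 3 − 2 = +1, so the system shifts toward the side with more dissolved moles — to the right.
G is a pure solid; its activity is 1 regardless of amount, so Q is unaffected — no shift from this change.
Only the nonzero effect(s) matter; the net shift is to the right.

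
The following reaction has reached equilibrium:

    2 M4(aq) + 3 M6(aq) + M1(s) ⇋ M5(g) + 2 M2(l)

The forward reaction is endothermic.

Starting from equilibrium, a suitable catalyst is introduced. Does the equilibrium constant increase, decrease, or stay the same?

unchanged

The equilibrium constant depends only on temperature. This perturbation changes neither the position of equilibrium nor K.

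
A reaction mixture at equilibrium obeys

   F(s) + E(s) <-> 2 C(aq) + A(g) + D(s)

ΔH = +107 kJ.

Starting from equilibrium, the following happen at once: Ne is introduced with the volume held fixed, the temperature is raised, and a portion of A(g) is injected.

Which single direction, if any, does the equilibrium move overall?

cannot be determined

At constant volume, adding an inert gas leaves every reacting species' partial pressure unchanged, so Q is unchanged — no shift from this change.
The forward reaction is endothermic. Raising T favours the endothermic direction — shift to the right.
Adding A (g), a product, drives the reaction to the left.
The individual effects push in opposite directions; without quantitative information the net direction cannot be determined.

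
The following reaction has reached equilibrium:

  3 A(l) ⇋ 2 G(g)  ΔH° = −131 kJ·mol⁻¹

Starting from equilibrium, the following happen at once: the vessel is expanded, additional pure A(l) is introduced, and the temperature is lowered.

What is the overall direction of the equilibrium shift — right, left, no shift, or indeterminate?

Gas moles: reactants 0, products 2 (Δn_gas = +2). Expansion shifts the system toward the side with more moles of gas — to the right.
A is a pure liquid; its activity is 1 regardless of amount, so Q is unaffected — no shift from this change.
The forward reaction is exothermic. Lowering T favours the exothermic direction — shift to the right.
Only the nonzero effect(s) matter; the net shift is to the right.

right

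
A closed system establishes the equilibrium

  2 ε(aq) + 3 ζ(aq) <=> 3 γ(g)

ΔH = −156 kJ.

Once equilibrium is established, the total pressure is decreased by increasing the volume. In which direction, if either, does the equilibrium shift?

right

Gas moles: reactants 0, products 3 (Δn_gas = +3). Expansion shifts the system toward the side with more moles of gas — to the right.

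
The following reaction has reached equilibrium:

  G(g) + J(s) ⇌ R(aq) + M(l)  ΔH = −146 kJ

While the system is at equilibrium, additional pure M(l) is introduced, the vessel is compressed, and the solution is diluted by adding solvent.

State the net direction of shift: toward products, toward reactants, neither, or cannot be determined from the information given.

M is a pure liquid; its activity is 1 regardless of amount, so Q is unaffected — no shift from this change.
Gas moles: reactants 1, products 0 (Δn_gas = -1). Compression shifts the system toward the side with fewer moles of gas — to the right.
Dilution lowers every aqueous concentration by the same factor. Δn_aq = 1 − 0 = +1, so the system shifts toward the side with more dissolved moles — to the right.
Only the nonzero effect(s) matter; the net shift is to the right.

right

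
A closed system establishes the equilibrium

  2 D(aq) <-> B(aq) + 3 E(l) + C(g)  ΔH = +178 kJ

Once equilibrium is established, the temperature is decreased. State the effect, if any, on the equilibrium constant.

decreases

K depends on temperature via the van 't Hoff relation. The forward reaction is endothermic, so lowering T decreases K.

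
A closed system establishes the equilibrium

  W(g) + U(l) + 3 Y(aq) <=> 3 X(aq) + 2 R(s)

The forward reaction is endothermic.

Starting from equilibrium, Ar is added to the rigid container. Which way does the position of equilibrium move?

At constant volume, adding an inert gas leaves every reacting species' partial pressure unchanged, so Q is unchanged — no shift from this change.

no shift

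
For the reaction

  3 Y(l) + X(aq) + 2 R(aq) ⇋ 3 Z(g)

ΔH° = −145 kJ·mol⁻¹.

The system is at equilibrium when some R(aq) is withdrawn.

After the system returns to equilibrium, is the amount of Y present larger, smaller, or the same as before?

Removing R (aq), a reactant, drives the reaction to the left.
The net shift is to the left. Y is a reactant, so its amount increases.

increases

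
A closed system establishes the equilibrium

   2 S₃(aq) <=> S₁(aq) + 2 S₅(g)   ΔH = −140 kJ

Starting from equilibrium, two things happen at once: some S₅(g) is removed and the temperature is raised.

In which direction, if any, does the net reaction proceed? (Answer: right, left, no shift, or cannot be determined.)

Removing S₅ (g), a product, drives the reaction to the right.
The forward reaction is exothermic. Raising T favours the endothermic direction — shift to the left.
The individual effects push in opposite directions; without quantitative information the net direction cannot be determined.

cannot be determined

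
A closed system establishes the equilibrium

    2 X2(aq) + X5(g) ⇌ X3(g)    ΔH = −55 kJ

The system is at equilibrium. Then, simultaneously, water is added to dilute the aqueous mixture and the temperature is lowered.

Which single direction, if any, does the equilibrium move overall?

cannot be determined

Dilution lowers every aqueous concentration by the same factor. Δn_aq = 0 − 2 = -2, so the system shifts toward the side with more dissolved moles — to the left.
The forward reaction is exothermic. Lowering T favours the exothermic direction — shift to the right.
The individual effects push in opposite directions; without quantitative information the net direction cannot be determined.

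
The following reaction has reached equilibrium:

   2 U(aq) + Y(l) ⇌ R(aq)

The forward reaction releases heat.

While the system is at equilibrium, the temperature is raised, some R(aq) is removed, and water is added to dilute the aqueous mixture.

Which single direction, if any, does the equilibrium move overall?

The forward reaction is exothermic. Raising T favours the endothermic direction — shift to the left.
Removing R (aq), a product, drives the reaction to the right.
Dilution lowers every aqueous concentration by the same factor. Δn_aq = 1 − 2 = -1, so the system shifts toward the side with more dissolved moles — to the left.
The individual effects push in opposite directions; without quantitative information the net direction cannot be determined.

cannot be determined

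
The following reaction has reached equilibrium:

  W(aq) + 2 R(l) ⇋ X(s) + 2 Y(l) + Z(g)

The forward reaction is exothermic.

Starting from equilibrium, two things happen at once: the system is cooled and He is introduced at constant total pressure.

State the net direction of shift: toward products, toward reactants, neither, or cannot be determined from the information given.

right

The forward reaction is exothermic. Lowering T favours the exothermic direction — shift to the right.
Adding inert gas at constant total pressure expands the volume and lowers every reacting partial pressure. With Δn_gas = 1 − 0 = +1, Q moves away from K toward the side with fewer gas moles, so the system shifts toward the side with more gas moles — to the right.
All effects act in the same direction — net shift to the right.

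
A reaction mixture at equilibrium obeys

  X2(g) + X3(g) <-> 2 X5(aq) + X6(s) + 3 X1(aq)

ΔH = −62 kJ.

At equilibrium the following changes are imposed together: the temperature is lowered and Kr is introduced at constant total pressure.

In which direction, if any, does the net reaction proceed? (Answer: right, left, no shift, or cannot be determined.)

The forward reaction is exothermic. Lowering T favours the exothermic direction — shift to the right.
Adding inert gas at constant total pressure expands the volume and lowers every reacting partial pressure. With Δn_gas = 0 − 2 = -2, Q moves away from K toward the side with fewer gas moles, so the system shifts toward the side with more gas moles — to the left.
The individual effects push in opposite directions; without quantitative information the net direction cannot be determined.

cannot be determined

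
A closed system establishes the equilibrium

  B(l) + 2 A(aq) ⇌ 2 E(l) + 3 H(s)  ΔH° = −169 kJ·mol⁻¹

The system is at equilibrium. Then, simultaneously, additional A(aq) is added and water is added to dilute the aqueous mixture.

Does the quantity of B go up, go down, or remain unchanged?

cannot be determined

Adding A (aq), a reactant, drives the reaction to the right.
Dilution lowers every aqueous concentration by the same factor. Δn_aq = 0 − 2 = -2, so the system shifts toward the side with more dissolved moles — to the left.
The two effects oppose each other, so the net shift — and hence the change in B — cannot be determined from the given information.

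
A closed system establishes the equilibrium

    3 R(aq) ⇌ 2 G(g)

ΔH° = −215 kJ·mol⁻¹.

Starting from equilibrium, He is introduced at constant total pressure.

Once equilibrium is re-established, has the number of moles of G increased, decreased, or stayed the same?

Adding inert gas at constant total pressure expands the volume and lowers every reacting partial pressure. With Δn_gas = 2 − 0 = +2, Q moves away from K toward the side with fewer gas moles, so the system shifts toward the side with more gas moles — to the right.
The net shift is to the right. G is a product, so its amount increases.

increases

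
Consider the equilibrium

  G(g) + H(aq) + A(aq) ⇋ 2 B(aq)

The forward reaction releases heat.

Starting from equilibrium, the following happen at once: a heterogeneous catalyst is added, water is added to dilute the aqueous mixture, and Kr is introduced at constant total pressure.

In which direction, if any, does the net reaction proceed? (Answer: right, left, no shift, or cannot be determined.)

left

A catalyst speeds both forward and reverse rates equally; it changes neither Q nor K — no shift from this change.
Dilution scales every aqueous concentration by the same factor. Δn_aq = 2 − 2 = 0, so Q is unchanged — no shift.
Adding inert gas at constant total pressure expands the volume and lowers every reacting partial pressure. With Δn_gas = 0 − 1 = -1, Q moves away from K toward the side with fewer gas moles, so the system shifts toward the side with more gas moles — to the left.
Only the nonzero effect(s) matter; the net shift is to the left.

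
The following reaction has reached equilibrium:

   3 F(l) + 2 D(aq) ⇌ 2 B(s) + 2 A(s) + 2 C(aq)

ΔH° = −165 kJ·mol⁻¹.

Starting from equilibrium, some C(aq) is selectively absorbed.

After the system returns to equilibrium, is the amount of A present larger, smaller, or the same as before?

increases

Removing C (aq), a product, drives the reaction to the right.
The net shift is to the right. A is a product, so its amount increases.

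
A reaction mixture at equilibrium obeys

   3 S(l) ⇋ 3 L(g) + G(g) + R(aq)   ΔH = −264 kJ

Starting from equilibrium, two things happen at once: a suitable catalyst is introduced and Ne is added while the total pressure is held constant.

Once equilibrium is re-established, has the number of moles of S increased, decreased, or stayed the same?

decreases

A catalyst speeds both forward and reverse rates equally; it changes neither Q nor K — no shift from this change.
Adding inert gas at constant total pressure expands the volume and lowers every reacting partial pressure. With Δn_gas = 4 − 0 = +4, Q moves away from K toward the side with fewer gas moles, so the system shifts toward the side with more gas moles — to the right.
The net shift is to the right. S is a reactant, so its amount decreases.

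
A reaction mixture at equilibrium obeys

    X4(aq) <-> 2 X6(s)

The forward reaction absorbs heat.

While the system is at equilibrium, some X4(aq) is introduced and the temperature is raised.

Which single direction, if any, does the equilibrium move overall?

Adding X4 (aq), a reactant, drives the reaction to the right.
The forward reaction is endothermic. Raising T favours the endothermic direction — shift to the right.
All effects act in the same direction — net shift to the right.

right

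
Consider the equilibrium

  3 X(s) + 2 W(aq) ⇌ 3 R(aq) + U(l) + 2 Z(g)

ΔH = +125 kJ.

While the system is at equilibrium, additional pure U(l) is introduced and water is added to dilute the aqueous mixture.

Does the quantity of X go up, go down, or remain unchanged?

U is a pure liquid; its activity is 1 regardless of amount, so Q is unaffected — no shift from this change.
Dilution lowers every aqueous concentration by the same factor. Δn_aq = 3 − 2 = +1, so the system shifts toward the side with more dissolved moles — to the right.
The net shift is to the right. X is a reactant, so its amount decreases.

decreases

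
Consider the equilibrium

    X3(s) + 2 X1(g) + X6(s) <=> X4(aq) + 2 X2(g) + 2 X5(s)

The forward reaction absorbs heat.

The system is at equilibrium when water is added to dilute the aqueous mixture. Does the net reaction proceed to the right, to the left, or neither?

right

Dilution lowers every aqueous concentration by the same factor. Δn_aq = 1 − 0 = +1, so the system shifts toward the side with more dissolved moles — to the right.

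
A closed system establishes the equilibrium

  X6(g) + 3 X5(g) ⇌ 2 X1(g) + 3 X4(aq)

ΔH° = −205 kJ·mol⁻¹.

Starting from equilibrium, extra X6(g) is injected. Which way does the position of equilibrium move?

Adding X6 (g), a reactant, drives the reaction to the right.

right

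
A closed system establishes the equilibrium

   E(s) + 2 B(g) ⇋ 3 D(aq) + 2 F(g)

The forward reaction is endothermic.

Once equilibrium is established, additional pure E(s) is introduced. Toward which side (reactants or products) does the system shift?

no shift

E is a pure solid; its activity is 1 regardless of amount, so Q is unaffected — no shift from this change.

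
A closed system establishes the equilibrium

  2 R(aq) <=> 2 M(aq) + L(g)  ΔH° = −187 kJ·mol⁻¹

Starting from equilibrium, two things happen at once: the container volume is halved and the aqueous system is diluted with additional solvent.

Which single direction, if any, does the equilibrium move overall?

left

Gas moles: reactants 0, products 1 (Δn_gas = +1). Compression shifts the system toward the side with fewer moles of gas — to the left.
Dilution scales every aqueous concentration by the same factor. Δn_aq = 2 − 2 = 0, so Q is unchanged — no shift.
Only the nonzero effect(s) matter; the net shift is to the left.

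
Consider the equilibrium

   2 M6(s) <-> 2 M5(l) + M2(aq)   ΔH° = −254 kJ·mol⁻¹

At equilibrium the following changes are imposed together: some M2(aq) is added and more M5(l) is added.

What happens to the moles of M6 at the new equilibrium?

Adding M2 (aq), a product, drives the reaction to the left.
M5 is a pure liquid; its activity is 1 regardless of amount, so Q is unaffected — no shift from this change.
The net shift is to the left. M6 is a reactant, so its amount increases.

increases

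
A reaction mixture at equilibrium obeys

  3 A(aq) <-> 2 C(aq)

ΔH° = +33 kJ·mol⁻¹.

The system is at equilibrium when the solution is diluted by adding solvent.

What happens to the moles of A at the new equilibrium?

Dilution lowers every aqueous concentration by the same factor. Δn_aq = 2 − 3 = -1, so the system shifts toward the side with more dissolved moles — to the left.
The net shift is to the left. A is a reactant, so its amount increases.

increases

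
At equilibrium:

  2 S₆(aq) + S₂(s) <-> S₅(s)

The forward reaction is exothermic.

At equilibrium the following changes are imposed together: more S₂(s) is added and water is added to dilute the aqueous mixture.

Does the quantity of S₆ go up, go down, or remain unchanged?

S₂ is a pure solid; its activity is 1 regardless of amount, so Q is unaffected — no shift from this change.
Dilution lowers every aqueous concentration by the same factor. Δn_aq = 0 − 2 = -2, so the system shifts toward the side with more dissolved moles — to the left.
The net shift is to the left. S₆ is a reactant, so its amount increases.

increases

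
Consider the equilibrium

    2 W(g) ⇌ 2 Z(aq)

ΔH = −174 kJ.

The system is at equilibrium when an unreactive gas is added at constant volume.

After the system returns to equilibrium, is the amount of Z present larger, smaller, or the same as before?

At constant volume, adding an inert gas leaves every reacting species' partial pressure unchanged, so Q is unchanged — no shift from this change.
No net shift occurs, so the amount of Z is unchanged.

unchanged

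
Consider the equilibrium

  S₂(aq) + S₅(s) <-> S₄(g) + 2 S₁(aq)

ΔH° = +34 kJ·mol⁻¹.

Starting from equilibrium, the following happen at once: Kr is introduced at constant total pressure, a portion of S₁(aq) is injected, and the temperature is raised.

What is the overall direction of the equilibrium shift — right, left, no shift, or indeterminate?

cannot be determined

Adding inert gas at constant total pressure expands the volume and lowers every reacting partial pressure. With Δn_gas = 1 − 0 = +1, Q moves away from K toward the side with fewer gas moles, so the system shifts toward the side with more gas moles — to the right.
Adding S₁ (aq), a product, drives the reaction to the left.
The forward reaction is endothermic. Raising T favours the endothermic direction — shift to the right.
The individual effects push in opposite directions; without quantitative information the net direction cannot be determined.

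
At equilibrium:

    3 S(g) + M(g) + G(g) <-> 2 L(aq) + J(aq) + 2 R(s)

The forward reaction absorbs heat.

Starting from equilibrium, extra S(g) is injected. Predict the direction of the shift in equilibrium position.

right

Adding S (g), a reactant, drives the reaction to the right.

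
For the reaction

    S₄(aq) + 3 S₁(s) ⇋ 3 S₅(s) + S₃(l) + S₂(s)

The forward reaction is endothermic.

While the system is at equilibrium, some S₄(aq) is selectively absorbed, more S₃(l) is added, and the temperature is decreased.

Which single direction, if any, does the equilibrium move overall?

left

Removing S₄ (aq), a reactant, drives the reaction to the left.
S₃ is a pure liquid; its activity is 1 regardless of amount, so Q is unaffected — no shift from this change.
The forward reaction is endothermic. Lowering T favours the exothermic direction — shift to the left.
Only the nonzero effect(s) matter; the net shift is to the left.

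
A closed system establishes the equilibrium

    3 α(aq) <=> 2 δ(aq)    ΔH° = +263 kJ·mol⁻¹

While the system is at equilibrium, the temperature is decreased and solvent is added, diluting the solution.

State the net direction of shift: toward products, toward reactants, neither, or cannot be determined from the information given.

left

The forward reaction is endothermic. Lowering T favours the exothermic direction — shift to the left.
Dilution lowers every aqueous concentration by the same factor. Δn_aq = 2 − 3 = -1, so the system shifts toward the side with more dissolved moles — to the left.
All effects act in the same direction — net shift to the left.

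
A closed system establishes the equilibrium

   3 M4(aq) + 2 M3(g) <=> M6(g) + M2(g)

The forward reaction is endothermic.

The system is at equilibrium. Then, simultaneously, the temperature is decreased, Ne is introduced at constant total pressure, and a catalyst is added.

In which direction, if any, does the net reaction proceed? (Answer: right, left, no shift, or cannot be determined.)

left

The forward reaction is endothermic. Lowering T favours the exothermic direction — shift to the left.
Adding inert gas at constant total pressure expands the volume, scaling every reacting partial pressure by the same factor. Δn_gas = 2 − 2 = 0, so Q is unchanged — no shift.
A catalyst speeds both forward and reverse rates equally; it changes neither Q nor K — no shift from this change.
Only the nonzero effect(s) matter; the net shift is to the left.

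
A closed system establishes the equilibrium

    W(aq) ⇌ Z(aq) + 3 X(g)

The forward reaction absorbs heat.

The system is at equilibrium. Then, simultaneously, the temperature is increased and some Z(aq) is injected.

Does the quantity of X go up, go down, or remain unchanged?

cannot be determined

The forward reaction is endothermic. Raising T favours the endothermic direction — shift to the right.
Adding Z (aq), a product, drives the reaction to the left.
The two effects oppose each other, so the net shift — and hence the change in X — cannot be determined from the given information.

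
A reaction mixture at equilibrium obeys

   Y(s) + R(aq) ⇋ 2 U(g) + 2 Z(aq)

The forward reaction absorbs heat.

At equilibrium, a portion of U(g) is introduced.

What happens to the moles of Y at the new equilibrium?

increases

Adding U (g), a product, drives the reaction to the left.
The net shift is to the left. Y is a reactant, so its amount increases.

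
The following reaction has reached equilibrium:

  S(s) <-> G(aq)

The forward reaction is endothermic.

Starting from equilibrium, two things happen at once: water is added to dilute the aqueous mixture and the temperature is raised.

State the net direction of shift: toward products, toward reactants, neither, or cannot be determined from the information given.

right

Dilution lowers every aqueous concentration by the same factor. Δn_aq = 1 − 0 = +1, so the system shifts toward the side with more dissolved moles — to the right.
The forward reaction is endothermic. Raising T favours the endothermic direction — shift to the right.
All effects act in the same direction — net shift to the right.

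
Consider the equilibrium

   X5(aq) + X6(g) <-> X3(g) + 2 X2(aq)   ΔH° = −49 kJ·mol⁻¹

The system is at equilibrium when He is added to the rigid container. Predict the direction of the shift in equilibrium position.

At constant volume, adding an inert gas leaves every reacting species' partial pressure unchanged, so Q is unchanged — no shift from this change.

no shift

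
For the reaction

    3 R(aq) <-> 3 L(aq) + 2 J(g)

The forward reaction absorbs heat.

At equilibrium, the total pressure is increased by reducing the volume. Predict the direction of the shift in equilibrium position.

Gas moles: reactants 0, products 2 (Δn_gas = +2). Compression shifts the system toward the side with fewer moles of gas — to the left.

left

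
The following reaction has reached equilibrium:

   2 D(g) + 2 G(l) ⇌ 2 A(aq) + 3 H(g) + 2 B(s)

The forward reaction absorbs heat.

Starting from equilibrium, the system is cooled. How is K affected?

decreases

K depends on temperature via the van 't Hoff relation. The forward reaction is endothermic, so lowering T decreases K.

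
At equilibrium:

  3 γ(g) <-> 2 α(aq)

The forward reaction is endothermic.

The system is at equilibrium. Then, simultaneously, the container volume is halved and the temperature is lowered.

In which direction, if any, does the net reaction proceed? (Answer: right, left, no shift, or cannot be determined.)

Gas moles: reactants 3, products 0 (Δn_gas = -3). Compression shifts the system toward the side with fewer moles of gas — to the right.
The forward reaction is endothermic. Lowering T favours the exothermic direction — shift to the left.
The individual effects push in opposite directions; without quantitative information the net direction cannot be determined.

cannot be determined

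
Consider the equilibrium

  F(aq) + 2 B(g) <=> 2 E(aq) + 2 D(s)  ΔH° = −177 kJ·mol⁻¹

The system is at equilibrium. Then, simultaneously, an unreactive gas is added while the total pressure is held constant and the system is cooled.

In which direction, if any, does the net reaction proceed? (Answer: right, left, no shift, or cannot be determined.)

cannot be determined

Adding inert gas at constant total pressure expands the volume and lowers every reacting partial pressure. With Δn_gas = 0 − 2 = -2, Q moves away from K toward the side with fewer gas moles, so the system shifts toward the side with more gas moles — to the left.
The forward reaction is exothermic. Lowering T favours the exothermic direction — shift to the right.
The individual effects push in opposite directions; without quantitative information the net direction cannot be determined.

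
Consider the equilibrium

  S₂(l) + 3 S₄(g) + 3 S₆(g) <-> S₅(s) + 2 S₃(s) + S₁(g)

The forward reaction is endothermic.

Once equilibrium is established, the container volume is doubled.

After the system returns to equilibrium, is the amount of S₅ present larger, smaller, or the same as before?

decreases

Gas moles: reactants 6, products 1 (Δn_gas = -5). Expansion shifts the system toward the side with more moles of gas — to the left.
The net shift is to the left. S₅ is a product, so its amount decreases.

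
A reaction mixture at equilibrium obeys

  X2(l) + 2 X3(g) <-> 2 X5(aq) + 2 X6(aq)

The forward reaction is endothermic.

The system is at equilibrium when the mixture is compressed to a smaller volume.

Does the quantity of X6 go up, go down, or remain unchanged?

increases

Gas moles: reactants 2, products 0 (Δn_gas = -2). Compression shifts the system toward the side with fewer moles of gas — to the right.
The net shift is to the right. X6 is a product, so its amount increases.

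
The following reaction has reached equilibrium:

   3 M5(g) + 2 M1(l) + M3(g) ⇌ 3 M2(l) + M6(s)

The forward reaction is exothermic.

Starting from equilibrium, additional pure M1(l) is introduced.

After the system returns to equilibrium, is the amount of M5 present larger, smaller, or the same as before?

unchanged

M1 is a pure liquid; its activity is 1 regardless of amount, so Q is unaffected — no shift from this change.
No net shift occurs, so the amount of M5 is unchanged.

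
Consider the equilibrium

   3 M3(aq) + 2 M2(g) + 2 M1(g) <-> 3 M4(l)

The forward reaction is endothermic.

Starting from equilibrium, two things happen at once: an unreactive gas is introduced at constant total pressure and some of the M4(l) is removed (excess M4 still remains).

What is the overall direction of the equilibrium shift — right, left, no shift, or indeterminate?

left

Adding inert gas at constant total pressure expands the volume and lowers every reacting partial pressure. With Δn_gas = 0 − 4 = -4, Q moves away from K toward the side with fewer gas moles, so the system shifts toward the side with more gas moles — to the left.
M4 is a pure liquid; its activity is 1 regardless of amount, so Q is unaffected — no shift from this change.
Only the nonzero effect(s) matter; the net shift is to the left.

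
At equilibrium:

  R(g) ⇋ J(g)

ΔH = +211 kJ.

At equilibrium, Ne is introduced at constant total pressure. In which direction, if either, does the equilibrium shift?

Adding inert gas at constant total pressure expands the volume, scaling every reacting partial pressure by the same factor. Δn_gas = 1 − 1 = 0, so Q is unchanged — no shift.

no shift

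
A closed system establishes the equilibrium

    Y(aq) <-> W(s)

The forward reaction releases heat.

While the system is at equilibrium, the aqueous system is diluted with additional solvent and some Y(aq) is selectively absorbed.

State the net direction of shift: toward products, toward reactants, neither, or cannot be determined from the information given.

Dilution lowers every aqueous concentration by the same factor. Δn_aq = 0 − 1 = -1, so the system shifts toward the side with more dissolved moles — to the left.
Removing Y (aq), a reactant, drives the reaction to the left.
All effects act in the same direction — net shift to the left.

left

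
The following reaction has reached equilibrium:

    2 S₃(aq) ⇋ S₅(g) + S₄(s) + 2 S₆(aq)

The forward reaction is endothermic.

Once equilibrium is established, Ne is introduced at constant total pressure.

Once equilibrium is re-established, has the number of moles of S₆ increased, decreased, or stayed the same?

increases

Adding inert gas at constant total pressure expands the volume and lowers every reacting partial pressure. With Δn_gas = 1 − 0 = +1, Q moves away from K toward the side with fewer gas moles, so the system shifts toward the side with more gas moles — to the right.
The net shift is to the right. S₆ is a product, so its amount increases.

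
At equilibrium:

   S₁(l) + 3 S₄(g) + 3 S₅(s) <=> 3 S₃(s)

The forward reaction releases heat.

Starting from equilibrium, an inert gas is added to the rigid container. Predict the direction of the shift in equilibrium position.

At constant volume, adding an inert gas leaves every reacting species' partial pressure unchanged, so Q is unchanged — no shift from this change.

no shift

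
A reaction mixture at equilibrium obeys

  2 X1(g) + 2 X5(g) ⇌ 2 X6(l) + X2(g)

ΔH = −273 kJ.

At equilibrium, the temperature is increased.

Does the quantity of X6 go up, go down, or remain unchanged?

The forward reaction is exothermic. Raising T favours the endothermic direction — shift to the left.
The net shift is to the left. X6 is a product, so its amount decreases.

decreases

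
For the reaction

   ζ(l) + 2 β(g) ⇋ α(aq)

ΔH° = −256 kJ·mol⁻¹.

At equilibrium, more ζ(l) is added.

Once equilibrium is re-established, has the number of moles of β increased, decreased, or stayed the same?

ζ is a pure liquid; its activity is 1 regardless of amount, so Q is unaffected — no shift from this change.
No net shift occurs, so the amount of β is unchanged.

unchanged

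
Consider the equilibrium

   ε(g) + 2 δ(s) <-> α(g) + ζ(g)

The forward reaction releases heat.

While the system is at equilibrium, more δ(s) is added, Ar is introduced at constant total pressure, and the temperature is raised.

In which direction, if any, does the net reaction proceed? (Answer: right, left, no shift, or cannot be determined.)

δ is a pure solid; its activity is 1 regardless of amount, so Q is unaffected — no shift from this change.
Adding inert gas at constant total pressure expands the volume and lowers every reacting partial pressure. With Δn_gas = 2 − 1 = +1, Q moves away from K toward the side with fewer gas moles, so the system shifts toward the side with more gas moles — to the right.
The forward reaction is exothermic. Raising T favours the endothermic direction — shift to the left.
The individual effects push in opposite directions; without quantitative information the net direction cannot be determined.

cannot be determined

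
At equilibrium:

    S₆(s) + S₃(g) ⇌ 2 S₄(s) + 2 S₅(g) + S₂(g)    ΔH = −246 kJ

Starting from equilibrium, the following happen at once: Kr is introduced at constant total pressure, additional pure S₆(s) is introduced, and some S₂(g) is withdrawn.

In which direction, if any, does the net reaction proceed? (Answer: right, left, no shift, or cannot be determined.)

Adding inert gas at constant total pressure expands the volume and lowers every reacting partial pressure. With Δn_gas = 3 − 1 = +2, Q moves away from K toward the side with fewer gas moles, so the system shifts toward the side with more gas moles — to the right.
S₆ is a pure solid; its activity is 1 regardless of amount, so Q is unaffected — no shift from this change.
Removing S₂ (g), a product, drives the reaction to the right.
Only the nonzero effect(s) matter; the net shift is to the right.

right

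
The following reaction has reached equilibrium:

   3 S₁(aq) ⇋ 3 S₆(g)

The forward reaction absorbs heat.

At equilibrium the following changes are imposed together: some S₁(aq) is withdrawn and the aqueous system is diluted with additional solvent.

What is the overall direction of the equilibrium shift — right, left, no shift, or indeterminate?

left

Removing S₁ (aq), a reactant, drives the reaction to the left.
Dilution lowers every aqueous concentration by the same factor. Δn_aq = 0 − 3 = -3, so the system shifts toward the side with more dissolved moles — to the left.
All effects act in the same direction — net shift to the left.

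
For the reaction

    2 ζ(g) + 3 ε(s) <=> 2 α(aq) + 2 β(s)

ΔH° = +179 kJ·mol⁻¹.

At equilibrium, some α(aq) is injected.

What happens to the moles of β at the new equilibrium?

Adding α (aq), a product, drives the reaction to the left.
The net shift is to the left. β is a product, so its amount decreases.

decreases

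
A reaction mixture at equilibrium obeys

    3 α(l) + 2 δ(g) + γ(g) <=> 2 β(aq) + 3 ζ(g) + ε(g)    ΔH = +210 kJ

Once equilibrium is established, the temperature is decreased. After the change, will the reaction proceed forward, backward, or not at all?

The forward reaction is endothermic. Lowering T favours the exothermic direction — shift to the left.

left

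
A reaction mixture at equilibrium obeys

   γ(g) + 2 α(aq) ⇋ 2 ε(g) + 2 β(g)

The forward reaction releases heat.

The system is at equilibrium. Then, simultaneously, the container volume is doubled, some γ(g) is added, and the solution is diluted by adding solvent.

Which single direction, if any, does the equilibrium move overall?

Gas moles: reactants 1, products 4 (Δn_gas = +3). Expansion shifts the system toward the side with more moles of gas — to the right.
Adding γ (g), a reactant, drives the reaction to the right.
Dilution lowers every aqueous concentration by the same factor. Δn_aq = 0 − 2 = -2, so the system shifts toward the side with more dissolved moles — to the left.
The individual effects push in opposite directions; without quantitative information the net direction cannot be determined.

cannot be determined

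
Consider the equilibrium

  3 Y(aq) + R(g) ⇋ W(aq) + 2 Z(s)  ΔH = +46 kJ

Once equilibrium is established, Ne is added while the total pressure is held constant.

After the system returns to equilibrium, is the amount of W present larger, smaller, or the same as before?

Adding inert gas at constant total pressure expands the volume and lowers every reacting partial pressure. With Δn_gas = 0 − 1 = -1, Q moves away from K toward the side with fewer gas moles, so the system shifts toward the side with more gas moles — to the left.
The net shift is to the left. W is a product, so its amount decreases.

decreases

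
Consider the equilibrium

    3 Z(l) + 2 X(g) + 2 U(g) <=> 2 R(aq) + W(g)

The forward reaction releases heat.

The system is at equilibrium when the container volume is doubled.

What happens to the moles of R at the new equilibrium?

Gas moles: reactants 4, products 1 (Δn_gas = -3). Expansion shifts the system toward the side with more moles of gas — to the left.
The net shift is to the left. R is a product, so its amount decreases.

decreases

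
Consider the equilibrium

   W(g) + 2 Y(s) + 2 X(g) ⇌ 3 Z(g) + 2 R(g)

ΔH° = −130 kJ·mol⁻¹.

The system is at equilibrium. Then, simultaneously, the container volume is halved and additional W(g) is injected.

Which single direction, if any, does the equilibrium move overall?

cannot be determined

Gas moles: reactants 3, products 5 (Δn_gas = +2). Compression shifts the system toward the side with fewer moles of gas — to the left.
Adding W (g), a reactant, drives the reaction to the right.
The individual effects push in opposite directions; without quantitative information the net direction cannot be determined.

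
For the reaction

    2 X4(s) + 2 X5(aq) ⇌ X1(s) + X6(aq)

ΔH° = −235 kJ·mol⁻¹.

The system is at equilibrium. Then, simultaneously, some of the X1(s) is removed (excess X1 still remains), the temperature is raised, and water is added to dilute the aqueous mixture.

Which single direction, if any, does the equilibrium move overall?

X1 is a pure solid; its activity is 1 regardless of amount, so Q is unaffected — no shift from this change.
The forward reaction is exothermic. Raising T favours the endothermic direction — shift to the left.
Dilution lowers every aqueous concentration by the same factor. Δn_aq = 1 − 2 = -1, so the system shifts toward the side with more dissolved moles — to the left.
Only the nonzero effect(s) matter; the net shift is to the left.

left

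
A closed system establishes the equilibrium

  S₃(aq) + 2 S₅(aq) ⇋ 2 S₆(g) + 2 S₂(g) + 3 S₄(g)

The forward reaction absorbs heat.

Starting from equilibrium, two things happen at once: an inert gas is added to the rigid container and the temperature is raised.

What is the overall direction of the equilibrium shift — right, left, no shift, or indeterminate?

right

At constant volume, adding an inert gas leaves every reacting species' partial pressure unchanged, so Q is unchanged — no shift from this change.
The forward reaction is endothermic. Raising T favours the endothermic direction — shift to the right.
Only the nonzero effect(s) matter; the net shift is to the right.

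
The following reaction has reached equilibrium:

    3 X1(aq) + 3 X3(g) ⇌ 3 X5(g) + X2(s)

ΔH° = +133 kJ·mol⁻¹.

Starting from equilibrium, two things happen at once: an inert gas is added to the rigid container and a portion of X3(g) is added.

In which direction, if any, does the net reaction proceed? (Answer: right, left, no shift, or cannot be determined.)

At constant volume, adding an inert gas leaves every reacting species' partial pressure unchanged, so Q is unchanged — no shift from this change.
Adding X3 (g), a reactant, drives the reaction to the right.
Only the nonzero effect(s) matter; the net shift is to the right.

right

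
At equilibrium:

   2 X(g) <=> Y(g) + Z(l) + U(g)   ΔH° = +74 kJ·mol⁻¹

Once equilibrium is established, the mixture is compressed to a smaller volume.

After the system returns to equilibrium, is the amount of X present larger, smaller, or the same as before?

unchanged

Gas moles: reactants 2, products 2. Δn_gas = 0, so a volume change leaves Q equal to K — no shift from this change.
No net shift occurs, so the amount of X is unchanged.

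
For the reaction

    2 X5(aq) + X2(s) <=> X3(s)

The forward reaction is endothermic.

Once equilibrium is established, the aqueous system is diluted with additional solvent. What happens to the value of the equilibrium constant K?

unchanged

The equilibrium constant depends only on temperature. This perturbation may move the position of equilibrium, but since T is unchanged, K itself is unchanged.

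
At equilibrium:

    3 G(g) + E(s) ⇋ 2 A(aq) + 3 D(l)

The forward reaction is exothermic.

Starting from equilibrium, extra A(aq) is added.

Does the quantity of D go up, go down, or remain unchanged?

decreases

Adding A (aq), a product, drives the reaction to the left.
The net shift is to the left. D is a product, so its amount decreases.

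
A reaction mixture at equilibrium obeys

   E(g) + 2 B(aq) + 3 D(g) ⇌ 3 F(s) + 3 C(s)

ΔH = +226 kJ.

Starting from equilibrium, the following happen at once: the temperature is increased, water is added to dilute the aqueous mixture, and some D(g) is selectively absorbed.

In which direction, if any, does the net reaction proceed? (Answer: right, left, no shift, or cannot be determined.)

cannot be determined

The forward reaction is endothermic. Raising T favours the endothermic direction — shift to the right.
Dilution lowers every aqueous concentration by the same factor. Δn_aq = 0 − 2 = -2, so the system shifts toward the side with more dissolved moles — to the left.
Removing D (g), a reactant, drives the reaction to the left.
The individual effects push in opposite directions; without quantitative information the net direction cannot be determined.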